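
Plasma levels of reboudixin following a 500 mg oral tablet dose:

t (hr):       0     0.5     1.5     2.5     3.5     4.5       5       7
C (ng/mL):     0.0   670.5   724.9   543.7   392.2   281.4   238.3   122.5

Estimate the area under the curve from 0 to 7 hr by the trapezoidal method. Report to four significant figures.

Trapezoidal AUC_0→7:
  [0→0.5]: (0.0+670.5)/2 × 0.5 = 167.625
  [0.5→1.5]: (670.5+724.9)/2 × 1 = 697.7
  [1.5→2.5]: (724.9+543.7)/2 × 1 = 634.3
  [2.5→3.5]: (543.7+392.2)/2 × 1 = 467.95
  [3.5→4.5]: (392.2+281.4)/2 × 1 = 336.8
  [4.5→5]: (281.4+238.3)/2 × 0.5 = 129.925
  [5→7]: (238.3+122.5)/2 × 2 = 360.8
  Sum = 2795.1 ng/mL·hr

AUC = 2795 ng/mL·hr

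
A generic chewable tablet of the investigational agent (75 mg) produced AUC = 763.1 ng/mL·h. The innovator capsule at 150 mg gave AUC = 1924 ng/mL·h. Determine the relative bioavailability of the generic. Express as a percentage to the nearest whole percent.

F_rel = (AUC_test/D_test) / (AUC_ref/D_ref)
      = (763.1/75) / (1924/150)
      = 10.1747 / 12.8267 = 0.7932 = 79.32%

F_rel = 79%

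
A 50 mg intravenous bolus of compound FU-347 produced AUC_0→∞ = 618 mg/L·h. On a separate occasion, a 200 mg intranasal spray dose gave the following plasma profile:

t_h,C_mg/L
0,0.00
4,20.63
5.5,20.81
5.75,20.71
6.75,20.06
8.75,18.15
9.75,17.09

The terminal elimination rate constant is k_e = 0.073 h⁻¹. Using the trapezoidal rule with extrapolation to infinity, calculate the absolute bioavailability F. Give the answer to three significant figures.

Trapezoidal AUC_0→9.75 (intranasal spray):
  [0→4]: (0.00+20.63)/2 × 4 = 41.26
  [4→5.5]: (20.63+20.81)/2 × 1.5 = 31.08
  [5.5→5.75]: (20.81+20.71)/2 × 0.25 = 5.19
  [5.75→6.75]: (20.71+20.06)/2 × 1 = 20.385
  [6.75→8.75]: (20.06+18.15)/2 × 2 = 38.21
  [8.75→9.75]: (18.15+17.09)/2 × 1 = 17.62
  Sum = 153.745 mg/L·h
Tail: C_last/k_e = 17.09/0.073 = 234.110
AUC_0→∞ (intranasal spray) = 153.745 + 234.110 = 387.855 mg/L·h
F = (AUC_ev/D_ev)/(AUC_iv/D_iv) = (387.855/200)/(618/50) = 1.939275/12.36 = 0.1569

F = 0.157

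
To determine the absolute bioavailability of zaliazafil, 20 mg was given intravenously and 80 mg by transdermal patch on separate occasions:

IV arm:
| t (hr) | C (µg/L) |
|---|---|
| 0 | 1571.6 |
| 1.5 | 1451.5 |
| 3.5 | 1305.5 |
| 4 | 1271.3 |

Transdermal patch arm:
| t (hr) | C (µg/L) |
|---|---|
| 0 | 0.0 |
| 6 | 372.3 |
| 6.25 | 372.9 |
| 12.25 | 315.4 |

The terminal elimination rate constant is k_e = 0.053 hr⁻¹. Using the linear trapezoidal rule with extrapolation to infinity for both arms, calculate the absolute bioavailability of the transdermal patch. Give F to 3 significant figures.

Trapezoidal AUC_0→4 (IV):
  [0→1.5]: (1571.6+1451.5)/2 × 1.5 = 2267.325
  [1.5→3.5]: (1451.5+1305.5)/2 × 2 = 2757.0
  [3.5→4]: (1305.5+1271.3)/2 × 0.5 = 644.2
  Sum = 5668.525 µg/L·hr
IV tail: 1271.3/0.053 = 23986.792; AUC_iv,0→∞ = 5668.525 + 23986.792 = 29655.317 µg/L·hr
Trapezoidal AUC_0→12.25 (transdermal patch):
  [0→6]: (0.0+372.3)/2 × 6 = 1116.9
  [6→6.25]: (372.3+372.9)/2 × 0.25 = 93.15
  [6.25→12.25]: (372.9+315.4)/2 × 6 = 2064.9
  Sum = 3274.95 µg/L·hr
transdermal patch tail: 315.4/0.053 = 5950.943; AUC_ev,0→∞ = 3274.95 + 5950.943 = 9225.893 µg/L·hr
F = (AUC_ev/D_ev)/(AUC_iv/D_iv) = (9225.893/80)/(29655.317/20) = 115.324/1482.77 = 0.0778

F = 0.0778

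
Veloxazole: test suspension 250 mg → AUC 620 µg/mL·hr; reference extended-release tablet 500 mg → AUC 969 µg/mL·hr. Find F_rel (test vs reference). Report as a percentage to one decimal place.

F_rel = (AUC_test/D_test) / (AUC_ref/D_ref)
      = (620/250) / (969/500)
      = 2.48 / 1.938 = 1.2797 = 127.97%

F_rel = 128.0%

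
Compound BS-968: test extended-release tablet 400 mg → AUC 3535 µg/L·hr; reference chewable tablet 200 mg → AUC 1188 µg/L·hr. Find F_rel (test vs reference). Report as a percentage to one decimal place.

F_rel = 148.8%

F_rel = (AUC_test/D_test) / (AUC_ref/D_ref)
      = (3535/400) / (1188/200)
      = 8.8375 / 5.94 = 1.4878 = 148.78%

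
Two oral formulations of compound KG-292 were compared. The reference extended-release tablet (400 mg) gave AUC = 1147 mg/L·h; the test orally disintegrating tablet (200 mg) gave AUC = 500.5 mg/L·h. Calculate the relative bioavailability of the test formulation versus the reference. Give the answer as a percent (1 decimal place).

F_rel = 87.3%

F_rel = (AUC_test/D_test) / (AUC_ref/D_ref)
      = (500.5/200) / (1147/400)
      = 2.5025 / 2.8675 = 0.8727 = 87.27%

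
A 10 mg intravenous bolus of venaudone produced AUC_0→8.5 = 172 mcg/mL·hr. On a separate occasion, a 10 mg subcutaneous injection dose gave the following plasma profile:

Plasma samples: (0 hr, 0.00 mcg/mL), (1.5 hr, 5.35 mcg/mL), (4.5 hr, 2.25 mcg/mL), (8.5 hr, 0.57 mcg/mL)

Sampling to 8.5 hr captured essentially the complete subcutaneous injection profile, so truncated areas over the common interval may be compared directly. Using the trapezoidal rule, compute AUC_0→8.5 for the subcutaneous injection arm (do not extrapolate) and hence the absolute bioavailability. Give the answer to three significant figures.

Trapezoidal AUC_0→8.5 (subcutaneous injection):
  [0→1.5]: (0.00+5.35)/2 × 1.5 = 4.0125
  [1.5→4.5]: (5.35+2.25)/2 × 3 = 11.4
  [4.5→8.5]: (2.25+0.57)/2 × 4 = 5.64
  Sum = 21.0525 mcg/mL·hr
F = (AUC_ev/D_ev)/(AUC_iv/D_iv) = (21.0525/10)/(172/10) = 2.10525/17.2 = 0.1224

F = 0.122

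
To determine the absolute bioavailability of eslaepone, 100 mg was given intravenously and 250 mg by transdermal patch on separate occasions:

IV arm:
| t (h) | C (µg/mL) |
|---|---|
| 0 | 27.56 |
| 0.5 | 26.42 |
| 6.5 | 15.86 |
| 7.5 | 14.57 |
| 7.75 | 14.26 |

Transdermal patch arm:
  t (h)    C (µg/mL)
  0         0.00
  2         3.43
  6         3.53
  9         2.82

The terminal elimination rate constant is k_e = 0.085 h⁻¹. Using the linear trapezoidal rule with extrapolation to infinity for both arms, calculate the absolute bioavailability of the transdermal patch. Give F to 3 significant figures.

Trapezoidal AUC_0→7.75 (IV):
  [0→0.5]: (27.56+26.42)/2 × 0.5 = 13.495
  [0.5→6.5]: (26.42+15.86)/2 × 6 = 126.84
  [6.5→7.5]: (15.86+14.57)/2 × 1 = 15.215
  [7.5→7.75]: (14.57+14.26)/2 × 0.25 = 3.60375
  Sum = 159.15375 µg/mL·h
IV tail: 14.26/0.085 = 167.765; AUC_iv,0→∞ = 159.15375 + 167.765 = 326.91875 µg/mL·h
Trapezoidal AUC_0→9 (transdermal patch):
  [0→2]: (0.00+3.43)/2 × 2 = 3.43
  [2→6]: (3.43+3.53)/2 × 4 = 13.92
  [6→9]: (3.53+2.82)/2 × 3 = 9.525
  Sum = 26.875 µg/mL·h
transdermal patch tail: 2.82/0.085 = 33.176; AUC_ev,0→∞ = 26.875 + 33.176 = 60.051 µg/mL·h
F = (AUC_ev/D_ev)/(AUC_iv/D_iv) = (60.051/250)/(326.91875/100) = 0.240204/3.2691875 = 0.0735

F = 0.0735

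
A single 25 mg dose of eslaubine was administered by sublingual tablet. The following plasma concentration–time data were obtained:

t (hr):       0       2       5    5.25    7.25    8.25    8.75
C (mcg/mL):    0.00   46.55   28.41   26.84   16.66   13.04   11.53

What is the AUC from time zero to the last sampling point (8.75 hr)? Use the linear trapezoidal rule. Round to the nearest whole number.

Trapezoidal AUC_0→8.75:
  [0→2]: (0.00+46.55)/2 × 2 = 46.55
  [2→5]: (46.55+28.41)/2 × 3 = 112.44
  [5→5.25]: (28.41+26.84)/2 × 0.25 = 6.90625
  [5.25→7.25]: (26.84+16.66)/2 × 2 = 43.5
  [7.25→8.25]: (16.66+13.04)/2 × 1 = 14.85
  [8.25→8.75]: (13.04+11.53)/2 × 0.5 = 6.1425
  Sum = 230.38875 mcg/mL·hr

AUC = 230 mcg/mL·hr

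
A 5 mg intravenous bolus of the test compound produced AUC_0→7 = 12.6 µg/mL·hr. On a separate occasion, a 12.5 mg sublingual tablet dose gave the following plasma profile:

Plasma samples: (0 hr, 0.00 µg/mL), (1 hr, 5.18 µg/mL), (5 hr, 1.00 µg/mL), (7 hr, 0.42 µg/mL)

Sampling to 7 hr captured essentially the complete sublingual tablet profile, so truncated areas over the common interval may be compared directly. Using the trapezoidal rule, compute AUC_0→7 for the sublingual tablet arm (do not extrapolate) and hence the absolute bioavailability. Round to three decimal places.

F = 0.520

Trapezoidal AUC_0→7 (sublingual tablet):
  [0→1]: (0.00+5.18)/2 × 1 = 2.59
  [1→5]: (5.18+1.00)/2 × 4 = 12.36
  [5→7]: (1.00+0.42)/2 × 2 = 1.42
  Sum = 16.37 µg/mL·hr
F = (AUC_ev/D_ev)/(AUC_iv/D_iv) = (16.37/12.5)/(12.6/5) = 1.3096/2.52 = 0.5197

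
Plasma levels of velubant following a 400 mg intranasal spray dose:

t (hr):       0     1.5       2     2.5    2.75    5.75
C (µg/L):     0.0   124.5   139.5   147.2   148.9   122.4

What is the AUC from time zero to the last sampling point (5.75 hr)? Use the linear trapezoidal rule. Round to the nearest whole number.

AUC = 675 µg/L·hr

Trapezoidal AUC_0→5.75:
  [0→1.5]: (0.0+124.5)/2 × 1.5 = 93.375
  [1.5→2]: (124.5+139.5)/2 × 0.5 = 66.0
  [2→2.5]: (139.5+147.2)/2 × 0.5 = 71.675
  [2.5→2.75]: (147.2+148.9)/2 × 0.25 = 37.0125
  [2.75→5.75]: (148.9+122.4)/2 × 3 = 406.95
  Sum = 675.0125 µg/L·hr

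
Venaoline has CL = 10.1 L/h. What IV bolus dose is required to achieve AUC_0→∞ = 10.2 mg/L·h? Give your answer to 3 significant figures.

Dose = 103 mg

Dose_iv = CL × AUC_0→∞
     = 10.1 × 10.2 = 103.02 mg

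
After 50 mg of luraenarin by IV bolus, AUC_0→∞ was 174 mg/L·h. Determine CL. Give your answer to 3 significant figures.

CL = 0.287 L/h

CL = Dose_iv / AUC_0→∞
   = 50 / 174 = 0.287356 L/h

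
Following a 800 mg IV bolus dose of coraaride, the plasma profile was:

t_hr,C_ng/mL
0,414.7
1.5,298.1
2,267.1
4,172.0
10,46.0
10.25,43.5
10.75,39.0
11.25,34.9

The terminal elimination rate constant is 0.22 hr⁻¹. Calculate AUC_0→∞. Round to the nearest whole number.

Trapezoidal AUC_0→11.25:
  [0→1.5]: (414.7+298.1)/2 × 1.5 = 534.6
  [1.5→2]: (298.1+267.1)/2 × 0.5 = 141.3
  [2→4]: (267.1+172.0)/2 × 2 = 439.1
  [4→10]: (172.0+46.0)/2 × 6 = 654.0
  [10→10.25]: (46.0+43.5)/2 × 0.25 = 11.1875
  [10.25→10.75]: (43.5+39.0)/2 × 0.5 = 20.625
  [10.75→11.25]: (39.0+34.9)/2 × 0.5 = 18.475
  Sum = 1819.2875 ng/mL·hr
Extrapolated tail: C_last / k_e = 34.9 / 0.22 = 158.636
AUC_0→∞ = 1819.2875 + 158.636 = 1977.9235 ng/mL·hr

AUC = 1978 ng/mL·hr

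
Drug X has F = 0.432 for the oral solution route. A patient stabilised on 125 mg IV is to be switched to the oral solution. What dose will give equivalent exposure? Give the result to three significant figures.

For equal systemic exposure: F × D_ev = D_iv
D_ev = D_iv / F = 125 / 0.432 = 289.352 mg

D_oral = 289 mg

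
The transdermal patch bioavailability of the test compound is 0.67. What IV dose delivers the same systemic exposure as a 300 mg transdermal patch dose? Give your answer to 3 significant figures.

D_iv = 201 mg

Systemic exposure from an extravascular dose = F × D_ev, so the equivalent IV dose is F × D_ev.
D_iv = F × D_ev = 0.67 × 300 = 201 mg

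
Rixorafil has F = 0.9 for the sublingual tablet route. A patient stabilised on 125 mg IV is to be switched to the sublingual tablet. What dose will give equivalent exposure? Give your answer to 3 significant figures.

For equal systemic exposure: F × D_ev = D_iv
D_ev = D_iv / F = 125 / 0.9 = 138.889 mg

D_sublingual = 139 mg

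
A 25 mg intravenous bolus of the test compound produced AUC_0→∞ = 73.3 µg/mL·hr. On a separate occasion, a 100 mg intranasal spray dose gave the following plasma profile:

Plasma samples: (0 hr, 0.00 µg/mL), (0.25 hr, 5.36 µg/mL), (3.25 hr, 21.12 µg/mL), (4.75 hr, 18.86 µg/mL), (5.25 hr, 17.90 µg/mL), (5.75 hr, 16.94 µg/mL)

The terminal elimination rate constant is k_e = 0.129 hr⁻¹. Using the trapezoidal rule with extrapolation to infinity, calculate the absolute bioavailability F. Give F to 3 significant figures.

Trapezoidal AUC_0→5.75 (intranasal spray):
  [0→0.25]: (0.00+5.36)/2 × 0.25 = 0.67
  [0.25→3.25]: (5.36+21.12)/2 × 3 = 39.72
  [3.25→4.75]: (21.12+18.86)/2 × 1.5 = 29.985
  [4.75→5.25]: (18.86+17.90)/2 × 0.5 = 9.19
  [5.25→5.75]: (17.90+16.94)/2 × 0.5 = 8.71
  Sum = 88.275 µg/mL·hr
Tail: C_last/k_e = 16.94/0.129 = 131.318
AUC_0→∞ (intranasal spray) = 88.275 + 131.318 = 219.593 µg/mL·hr
F = (AUC_ev/D_ev)/(AUC_iv/D_iv) = (219.593/100)/(73.3/25) = 2.19593/2.932 = 0.7490

F = 0.749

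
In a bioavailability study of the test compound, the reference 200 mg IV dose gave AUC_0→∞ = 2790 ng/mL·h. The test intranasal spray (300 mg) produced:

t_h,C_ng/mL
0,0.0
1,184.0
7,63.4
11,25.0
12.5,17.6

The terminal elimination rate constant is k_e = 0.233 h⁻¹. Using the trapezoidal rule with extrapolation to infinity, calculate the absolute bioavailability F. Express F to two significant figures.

Trapezoidal AUC_0→12.5 (intranasal spray):
  [0→1]: (0.0+184.0)/2 × 1 = 92.0
  [1→7]: (184.0+63.4)/2 × 6 = 742.2
  [7→11]: (63.4+25.0)/2 × 4 = 176.8
  [11→12.5]: (25.0+17.6)/2 × 1.5 = 31.95
  Sum = 1042.95 ng/mL·h
Tail: C_last/k_e = 17.6/0.233 = 75.536
AUC_0→∞ (intranasal spray) = 1042.95 + 75.536 = 1118.486 ng/mL·h
F = (AUC_ev/D_ev)/(AUC_iv/D_iv) = (1118.486/300)/(2790/200) = 3.72829/13.95 = 0.2673

F = 0.27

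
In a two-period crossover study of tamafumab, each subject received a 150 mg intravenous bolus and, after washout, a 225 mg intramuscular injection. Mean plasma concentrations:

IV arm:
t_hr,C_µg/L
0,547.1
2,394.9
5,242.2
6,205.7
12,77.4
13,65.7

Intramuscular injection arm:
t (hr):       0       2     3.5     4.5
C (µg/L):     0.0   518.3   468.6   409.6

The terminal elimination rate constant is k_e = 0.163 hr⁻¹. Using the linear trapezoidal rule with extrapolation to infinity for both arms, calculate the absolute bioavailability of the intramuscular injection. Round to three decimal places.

F = 0.815

Trapezoidal AUC_0→13 (IV):
  [0→2]: (547.1+394.9)/2 × 2 = 942.0
  [2→5]: (394.9+242.2)/2 × 3 = 955.65
  [5→6]: (242.2+205.7)/2 × 1 = 223.95
  [6→12]: (205.7+77.4)/2 × 6 = 849.3
  [12→13]: (77.4+65.7)/2 × 1 = 71.55
  Sum = 3042.45 µg/L·hr
IV tail: 65.7/0.163 = 403.067; AUC_iv,0→∞ = 3042.45 + 403.067 = 3445.517 µg/L·hr
Trapezoidal AUC_0→4.5 (intramuscular injection):
  [0→2]: (0.0+518.3)/2 × 2 = 518.3
  [2→3.5]: (518.3+468.6)/2 × 1.5 = 740.175
  [3.5→4.5]: (468.6+409.6)/2 × 1 = 439.1
  Sum = 1697.575 µg/L·hr
intramuscular injection tail: 409.6/0.163 = 2512.883; AUC_ev,0→∞ = 1697.575 + 2512.883 = 4210.458 µg/L·hr
F = (AUC_ev/D_ev)/(AUC_iv/D_iv) = (4210.458/225)/(3445.517/150) = 18.7131/22.9701 = 0.8147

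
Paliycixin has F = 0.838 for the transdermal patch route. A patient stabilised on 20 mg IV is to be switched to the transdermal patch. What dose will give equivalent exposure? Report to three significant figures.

D_transdermal = 23.9 mg

For equal systemic exposure: F × D_ev = D_iv
D_ev = D_iv / F = 20 / 0.838 = 23.8663 mg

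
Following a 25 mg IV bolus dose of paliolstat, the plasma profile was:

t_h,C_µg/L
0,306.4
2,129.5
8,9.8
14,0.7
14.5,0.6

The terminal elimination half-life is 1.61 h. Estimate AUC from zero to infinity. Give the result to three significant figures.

AUC = 887 µg/L·h

Trapezoidal AUC_0→14.5:
  [0→2]: (306.4+129.5)/2 × 2 = 435.9
  [2→8]: (129.5+9.8)/2 × 6 = 417.9
  [8→14]: (9.8+0.7)/2 × 6 = 31.5
  [14→14.5]: (0.7+0.6)/2 × 0.5 = 0.325
  Sum = 885.625 µg/L·h
k_e = ln2 / t½ = 0.693147 / 1.61 = 0.4305 h^-1
Extrapolated tail: C_last / k_e = 0.6 / 0.4305 = 1.394
AUC_0→∞ = 885.625 + 1.394 = 887.019 µg/L·h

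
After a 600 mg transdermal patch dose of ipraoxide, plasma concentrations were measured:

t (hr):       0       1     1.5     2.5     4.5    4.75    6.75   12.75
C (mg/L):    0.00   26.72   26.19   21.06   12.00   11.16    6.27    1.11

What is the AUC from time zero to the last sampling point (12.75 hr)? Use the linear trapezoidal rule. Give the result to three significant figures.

Trapezoidal AUC_0→12.75:
  [0→1]: (0.00+26.72)/2 × 1 = 13.36
  [1→1.5]: (26.72+26.19)/2 × 0.5 = 13.2275
  [1.5→2.5]: (26.19+21.06)/2 × 1 = 23.625
  [2.5→4.5]: (21.06+12.00)/2 × 2 = 33.06
  [4.5→4.75]: (12.00+11.16)/2 × 0.25 = 2.895
  [4.75→6.75]: (11.16+6.27)/2 × 2 = 17.43
  [6.75→12.75]: (6.27+1.11)/2 × 6 = 22.14
  Sum = 125.7375 mg/L·hr

AUC = 126 mg/L·hr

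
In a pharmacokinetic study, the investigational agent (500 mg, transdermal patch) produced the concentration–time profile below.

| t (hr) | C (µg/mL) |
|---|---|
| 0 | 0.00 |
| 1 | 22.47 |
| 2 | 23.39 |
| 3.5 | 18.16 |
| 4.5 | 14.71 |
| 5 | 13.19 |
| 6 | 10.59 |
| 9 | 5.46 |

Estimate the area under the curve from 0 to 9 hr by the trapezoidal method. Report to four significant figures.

Trapezoidal AUC_0→9:
  [0→1]: (0.00+22.47)/2 × 1 = 11.235
  [1→2]: (22.47+23.39)/2 × 1 = 22.93
  [2→3.5]: (23.39+18.16)/2 × 1.5 = 31.1625
  [3.5→4.5]: (18.16+14.71)/2 × 1 = 16.435
  [4.5→5]: (14.71+13.19)/2 × 0.5 = 6.975
  [5→6]: (13.19+10.59)/2 × 1 = 11.89
  [6→9]: (10.59+5.46)/2 × 3 = 24.075
  Sum = 124.7025 µg/mL·hr

AUC = 124.7 µg/mL·hr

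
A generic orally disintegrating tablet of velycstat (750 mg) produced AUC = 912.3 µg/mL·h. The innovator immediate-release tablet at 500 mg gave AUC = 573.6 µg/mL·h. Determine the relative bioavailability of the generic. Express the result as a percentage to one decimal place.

F_rel = (AUC_test/D_test) / (AUC_ref/D_ref)
      = (912.3/750) / (573.6/500)
      = 1.2164 / 1.1472 = 1.0603 = 106.03%

F_rel = 106.0%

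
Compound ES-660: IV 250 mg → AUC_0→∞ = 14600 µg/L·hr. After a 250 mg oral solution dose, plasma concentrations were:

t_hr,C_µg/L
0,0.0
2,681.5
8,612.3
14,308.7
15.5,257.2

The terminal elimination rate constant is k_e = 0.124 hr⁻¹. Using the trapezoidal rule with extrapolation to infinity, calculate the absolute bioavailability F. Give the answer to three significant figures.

F = 0.673

Trapezoidal AUC_0→15.5 (oral solution):
  [0→2]: (0.0+681.5)/2 × 2 = 681.5
  [2→8]: (681.5+612.3)/2 × 6 = 3881.4
  [8→14]: (612.3+308.7)/2 × 6 = 2763.0
  [14→15.5]: (308.7+257.2)/2 × 1.5 = 424.425
  Sum = 7750.325 µg/L·hr
Tail: C_last/k_e = 257.2/0.124 = 2074.194
AUC_0→∞ (oral solution) = 7750.325 + 2074.194 = 9824.519 µg/L·hr
F = (AUC_ev/D_ev)/(AUC_iv/D_iv) = (9824.519/250)/(14600/250) = 39.298076/58.4 = 0.6729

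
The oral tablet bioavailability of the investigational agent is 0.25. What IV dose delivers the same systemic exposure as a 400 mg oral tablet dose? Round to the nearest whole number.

D_iv = 100 mg

Systemic exposure from an extravascular dose = F × D_ev, so the equivalent IV dose is F × D_ev.
D_iv = F × D_ev = 0.25 × 400 = 100 mg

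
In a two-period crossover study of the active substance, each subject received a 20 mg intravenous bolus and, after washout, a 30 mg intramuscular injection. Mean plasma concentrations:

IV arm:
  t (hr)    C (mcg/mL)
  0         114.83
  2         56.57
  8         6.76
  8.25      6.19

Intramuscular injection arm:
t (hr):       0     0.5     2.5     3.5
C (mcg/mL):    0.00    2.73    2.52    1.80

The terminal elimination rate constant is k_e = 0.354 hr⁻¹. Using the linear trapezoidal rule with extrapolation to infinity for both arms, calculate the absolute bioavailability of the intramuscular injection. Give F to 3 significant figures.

Trapezoidal AUC_0→8.25 (IV):
  [0→2]: (114.83+56.57)/2 × 2 = 171.4
  [2→8]: (56.57+6.76)/2 × 6 = 189.99
  [8→8.25]: (6.76+6.19)/2 × 0.25 = 1.61875
  Sum = 363.00875 mcg/mL·hr
IV tail: 6.19/0.354 = 17.486; AUC_iv,0→∞ = 363.00875 + 17.486 = 380.49475 mcg/mL·hr
Trapezoidal AUC_0→3.5 (intramuscular injection):
  [0→0.5]: (0.00+2.73)/2 × 0.5 = 0.6825
  [0.5→2.5]: (2.73+2.52)/2 × 2 = 5.25
  [2.5→3.5]: (2.52+1.80)/2 × 1 = 2.16
  Sum = 8.0925 mcg/mL·hr
intramuscular injection tail: 1.80/0.354 = 5.085; AUC_ev,0→∞ = 8.0925 + 5.085 = 13.1775 mcg/mL·hr
F = (AUC_ev/D_ev)/(AUC_iv/D_iv) = (13.1775/30)/(380.49475/20) = 0.43925/19.0247 = 0.0231

F = 0.0231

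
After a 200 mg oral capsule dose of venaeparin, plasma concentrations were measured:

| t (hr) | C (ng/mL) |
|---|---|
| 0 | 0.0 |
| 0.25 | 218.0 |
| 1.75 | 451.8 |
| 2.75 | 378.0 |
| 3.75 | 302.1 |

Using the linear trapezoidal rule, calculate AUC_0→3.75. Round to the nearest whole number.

Trapezoidal AUC_0→3.75:
  [0→0.25]: (0.0+218.0)/2 × 0.25 = 27.25
  [0.25→1.75]: (218.0+451.8)/2 × 1.5 = 502.35
  [1.75→2.75]: (451.8+378.0)/2 × 1 = 414.9
  [2.75→3.75]: (378.0+302.1)/2 × 1 = 340.05
  Sum = 1284.55 ng/mL·hr

AUC = 1285 ng/mL·hr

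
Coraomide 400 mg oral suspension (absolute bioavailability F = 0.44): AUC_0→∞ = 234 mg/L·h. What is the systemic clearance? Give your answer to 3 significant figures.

CL = 0.752 L/h

CL = F × Dose / AUC_0→∞
   = 0.44 × 400 / 234 = 0.752137 L/h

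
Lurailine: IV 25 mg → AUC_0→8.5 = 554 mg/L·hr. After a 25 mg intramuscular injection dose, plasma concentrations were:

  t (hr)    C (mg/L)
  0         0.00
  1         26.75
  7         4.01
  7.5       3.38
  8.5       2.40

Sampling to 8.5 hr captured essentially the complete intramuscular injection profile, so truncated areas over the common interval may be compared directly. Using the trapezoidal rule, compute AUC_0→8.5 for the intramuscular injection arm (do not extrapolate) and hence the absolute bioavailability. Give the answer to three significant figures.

F = 0.199

Trapezoidal AUC_0→8.5 (intramuscular injection):
  [0→1]: (0.00+26.75)/2 × 1 = 13.375
  [1→7]: (26.75+4.01)/2 × 6 = 92.28
  [7→7.5]: (4.01+3.38)/2 × 0.5 = 1.8475
  [7.5→8.5]: (3.38+2.40)/2 × 1 = 2.89
  Sum = 110.3925 mg/L·hr
F = (AUC_ev/D_ev)/(AUC_iv/D_iv) = (110.3925/25)/(554/25) = 4.4157/22.16 = 0.1993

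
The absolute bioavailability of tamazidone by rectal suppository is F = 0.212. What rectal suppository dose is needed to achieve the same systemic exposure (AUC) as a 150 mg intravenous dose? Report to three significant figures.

For equal systemic exposure: F × D_ev = D_iv
D_ev = D_iv / F = 150 / 0.212 = 707.547 mg

D_rectal = 708 mg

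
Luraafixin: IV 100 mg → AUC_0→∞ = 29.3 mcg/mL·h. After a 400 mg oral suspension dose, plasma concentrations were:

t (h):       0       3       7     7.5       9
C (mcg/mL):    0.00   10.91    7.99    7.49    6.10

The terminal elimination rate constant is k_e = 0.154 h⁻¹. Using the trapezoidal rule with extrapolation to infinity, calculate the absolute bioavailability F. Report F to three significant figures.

Trapezoidal AUC_0→9 (oral suspension):
  [0→3]: (0.00+10.91)/2 × 3 = 16.365
  [3→7]: (10.91+7.99)/2 × 4 = 37.8
  [7→7.5]: (7.99+7.49)/2 × 0.5 = 3.87
  [7.5→9]: (7.49+6.10)/2 × 1.5 = 10.1925
  Sum = 68.2275 mcg/mL·h
Tail: C_last/k_e = 6.10/0.154 = 39.610
AUC_0→∞ (oral suspension) = 68.2275 + 39.610 = 107.8375 mcg/mL·h
F = (AUC_ev/D_ev)/(AUC_iv/D_iv) = (107.8375/400)/(29.3/100) = 0.26959375/0.293 = 0.9201

F = 0.920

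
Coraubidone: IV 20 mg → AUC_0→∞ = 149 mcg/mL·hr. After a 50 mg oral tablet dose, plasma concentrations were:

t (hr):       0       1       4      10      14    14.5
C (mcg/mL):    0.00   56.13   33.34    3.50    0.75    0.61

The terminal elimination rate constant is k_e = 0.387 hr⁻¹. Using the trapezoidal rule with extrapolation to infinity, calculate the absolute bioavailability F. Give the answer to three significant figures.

F = 0.760

Trapezoidal AUC_0→14.5 (oral tablet):
  [0→1]: (0.00+56.13)/2 × 1 = 28.065
  [1→4]: (56.13+33.34)/2 × 3 = 134.205
  [4→10]: (33.34+3.50)/2 × 6 = 110.52
  [10→14]: (3.50+0.75)/2 × 4 = 8.5
  [14→14.5]: (0.75+0.61)/2 × 0.5 = 0.34
  Sum = 281.63 mcg/mL·hr
Tail: C_last/k_e = 0.61/0.387 = 1.576
AUC_0→∞ (oral tablet) = 281.63 + 1.576 = 283.206 mcg/mL·hr
F = (AUC_ev/D_ev)/(AUC_iv/D_iv) = (283.206/50)/(149/20) = 5.66412/7.45 = 0.7603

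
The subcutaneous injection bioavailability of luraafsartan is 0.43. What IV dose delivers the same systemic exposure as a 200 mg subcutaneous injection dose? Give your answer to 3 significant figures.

D_iv = 86.0 mg

Systemic exposure from an extravascular dose = F × D_ev, so the equivalent IV dose is F × D_ev.
D_iv = F × D_ev = 0.43 × 200 = 86 mg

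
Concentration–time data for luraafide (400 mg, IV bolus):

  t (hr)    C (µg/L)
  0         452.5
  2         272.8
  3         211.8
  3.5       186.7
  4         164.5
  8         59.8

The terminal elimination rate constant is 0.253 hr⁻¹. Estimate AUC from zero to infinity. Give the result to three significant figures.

AUC = 1840 µg/L·hr

Trapezoidal AUC_0→8:
  [0→2]: (452.5+272.8)/2 × 2 = 725.3
  [2→3]: (272.8+211.8)/2 × 1 = 242.3
  [3→3.5]: (211.8+186.7)/2 × 0.5 = 99.625
  [3.5→4]: (186.7+164.5)/2 × 0.5 = 87.8
  [4→8]: (164.5+59.8)/2 × 4 = 448.6
  Sum = 1603.625 µg/L·hr
Extrapolated tail: C_last / k_e = 59.8 / 0.253 = 236.364
AUC_0→∞ = 1603.625 + 236.364 = 1839.989 µg/L·hr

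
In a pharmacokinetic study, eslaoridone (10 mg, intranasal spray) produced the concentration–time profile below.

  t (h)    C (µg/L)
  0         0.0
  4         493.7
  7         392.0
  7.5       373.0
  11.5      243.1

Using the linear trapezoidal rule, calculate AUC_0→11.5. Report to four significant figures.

Trapezoidal AUC_0→11.5:
  [0→4]: (0.0+493.7)/2 × 4 = 987.4
  [4→7]: (493.7+392.0)/2 × 3 = 1328.55
  [7→7.5]: (392.0+373.0)/2 × 0.5 = 191.25
  [7.5→11.5]: (373.0+243.1)/2 × 4 = 1232.2
  Sum = 3739.4 µg/L·h

AUC = 3739 µg/L·h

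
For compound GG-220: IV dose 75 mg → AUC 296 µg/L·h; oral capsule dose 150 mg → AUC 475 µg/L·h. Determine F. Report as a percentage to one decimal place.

F = (AUC_ev / D_ev) / (AUC_iv / D_iv)
  = (475/150) / (296/75)
  = 3.16667 / 3.94667 = 0.8024
  = 80.24%

F = 80.2%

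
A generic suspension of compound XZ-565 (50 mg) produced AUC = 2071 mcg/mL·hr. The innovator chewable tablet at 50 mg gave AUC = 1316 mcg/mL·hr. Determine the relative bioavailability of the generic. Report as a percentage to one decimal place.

F_rel = (AUC_test/D_test) / (AUC_ref/D_ref)
      = (2071/50) / (1316/50)
      = 41.42 / 26.32 = 1.5737 = 157.37%

F_rel = 157.4%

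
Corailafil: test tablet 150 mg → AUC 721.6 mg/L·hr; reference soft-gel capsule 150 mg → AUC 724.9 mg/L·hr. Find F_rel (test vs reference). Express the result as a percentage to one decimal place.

F_rel = 99.5%

F_rel = (AUC_test/D_test) / (AUC_ref/D_ref)
      = (721.6/150) / (724.9/150)
      = 4.81067 / 4.83267 = 0.9954 = 99.54%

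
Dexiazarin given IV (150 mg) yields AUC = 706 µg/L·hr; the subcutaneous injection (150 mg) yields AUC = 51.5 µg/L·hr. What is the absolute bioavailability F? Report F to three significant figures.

F = 0.0729

F = (AUC_ev / D_ev) / (AUC_iv / D_iv)
  = (51.5/150) / (706/150)
  = 0.343333 / 4.70667 = 0.0729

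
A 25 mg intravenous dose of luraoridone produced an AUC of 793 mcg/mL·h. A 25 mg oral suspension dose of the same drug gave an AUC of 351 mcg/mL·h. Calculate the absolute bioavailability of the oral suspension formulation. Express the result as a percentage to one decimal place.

F = 44.3%

F = (AUC_ev / D_ev) / (AUC_iv / D_iv)
  = (351/25) / (793/25)
  = 14.04 / 31.72 = 0.4426
  = 44.26%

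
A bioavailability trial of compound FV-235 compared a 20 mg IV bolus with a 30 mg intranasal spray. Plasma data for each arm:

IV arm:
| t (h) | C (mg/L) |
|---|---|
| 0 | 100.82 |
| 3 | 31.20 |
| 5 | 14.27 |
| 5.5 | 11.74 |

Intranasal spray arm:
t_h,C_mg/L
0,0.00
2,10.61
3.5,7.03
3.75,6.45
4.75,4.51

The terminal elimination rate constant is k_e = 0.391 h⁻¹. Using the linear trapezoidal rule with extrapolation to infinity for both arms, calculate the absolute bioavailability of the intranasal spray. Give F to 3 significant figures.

Trapezoidal AUC_0→5.5 (IV):
  [0→3]: (100.82+31.20)/2 × 3 = 198.03
  [3→5]: (31.20+14.27)/2 × 2 = 45.47
  [5→5.5]: (14.27+11.74)/2 × 0.5 = 6.5025
  Sum = 250.0025 mg/L·h
IV tail: 11.74/0.391 = 30.026; AUC_iv,0→∞ = 250.0025 + 30.026 = 280.0285 mg/L·h
Trapezoidal AUC_0→4.75 (intranasal spray):
  [0→2]: (0.00+10.61)/2 × 2 = 10.61
  [2→3.5]: (10.61+7.03)/2 × 1.5 = 13.23
  [3.5→3.75]: (7.03+6.45)/2 × 0.25 = 1.685
  [3.75→4.75]: (6.45+4.51)/2 × 1 = 5.48
  Sum = 31.005 mg/L·h
intranasal spray tail: 4.51/0.391 = 11.535; AUC_ev,0→∞ = 31.005 + 11.535 = 42.54 mg/L·h
F = (AUC_ev/D_ev)/(AUC_iv/D_iv) = (42.54/30)/(280.0285/20) = 1.418/14.001425 = 0.1013

F = 0.101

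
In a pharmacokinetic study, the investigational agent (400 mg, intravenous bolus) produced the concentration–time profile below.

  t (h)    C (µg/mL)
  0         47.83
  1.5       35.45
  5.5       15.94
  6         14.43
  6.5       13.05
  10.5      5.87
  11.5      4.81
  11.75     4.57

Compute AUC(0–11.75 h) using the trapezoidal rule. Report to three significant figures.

Trapezoidal AUC_0→11.75:
  [0→1.5]: (47.83+35.45)/2 × 1.5 = 62.46
  [1.5→5.5]: (35.45+15.94)/2 × 4 = 102.78
  [5.5→6]: (15.94+14.43)/2 × 0.5 = 7.5925
  [6→6.5]: (14.43+13.05)/2 × 0.5 = 6.87
  [6.5→10.5]: (13.05+5.87)/2 × 4 = 37.84
  [10.5→11.5]: (5.87+4.81)/2 × 1 = 5.34
  [11.5→11.75]: (4.81+4.57)/2 × 0.25 = 1.1725
  Sum = 224.055 µg/mL·h

AUC = 224 µg/mL·h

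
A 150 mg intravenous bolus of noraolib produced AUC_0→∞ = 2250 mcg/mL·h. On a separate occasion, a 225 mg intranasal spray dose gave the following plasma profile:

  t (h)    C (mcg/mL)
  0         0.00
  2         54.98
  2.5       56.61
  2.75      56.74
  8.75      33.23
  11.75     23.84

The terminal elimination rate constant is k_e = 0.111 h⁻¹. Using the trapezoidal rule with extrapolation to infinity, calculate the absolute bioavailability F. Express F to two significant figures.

Trapezoidal AUC_0→11.75 (intranasal spray):
  [0→2]: (0.00+54.98)/2 × 2 = 54.98
  [2→2.5]: (54.98+56.61)/2 × 0.5 = 27.8975
  [2.5→2.75]: (56.61+56.74)/2 × 0.25 = 14.16875
  [2.75→8.75]: (56.74+33.23)/2 × 6 = 269.91
  [8.75→11.75]: (33.23+23.84)/2 × 3 = 85.605
  Sum = 452.56125 mcg/mL·h
Tail: C_last/k_e = 23.84/0.111 = 214.775
AUC_0→∞ (intranasal spray) = 452.56125 + 214.775 = 667.33625 mcg/mL·h
F = (AUC_ev/D_ev)/(AUC_iv/D_iv) = (667.33625/225)/(2250/150) = 2.96594/15 = 0.1977

F = 0.20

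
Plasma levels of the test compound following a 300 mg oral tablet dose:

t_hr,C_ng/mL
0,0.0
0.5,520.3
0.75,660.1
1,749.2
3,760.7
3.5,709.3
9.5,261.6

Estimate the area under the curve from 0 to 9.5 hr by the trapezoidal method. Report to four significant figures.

Trapezoidal AUC_0→9.5:
  [0→0.5]: (0.0+520.3)/2 × 0.5 = 130.075
  [0.5→0.75]: (520.3+660.1)/2 × 0.25 = 147.55
  [0.75→1]: (660.1+749.2)/2 × 0.25 = 176.1625
  [1→3]: (749.2+760.7)/2 × 2 = 1509.9
  [3→3.5]: (760.7+709.3)/2 × 0.5 = 367.5
  [3.5→9.5]: (709.3+261.6)/2 × 6 = 2912.7
  Sum = 5243.8875 ng/mL·hr

AUC = 5244 ng/mL·hr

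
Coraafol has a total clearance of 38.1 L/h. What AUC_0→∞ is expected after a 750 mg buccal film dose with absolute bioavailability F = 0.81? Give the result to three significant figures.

AUC = 15.9 mg/L·h

AUC_0→∞ = F × Dose / CL
        = 0.81 × 750 / 38.1 = 15.9449 mg/L·h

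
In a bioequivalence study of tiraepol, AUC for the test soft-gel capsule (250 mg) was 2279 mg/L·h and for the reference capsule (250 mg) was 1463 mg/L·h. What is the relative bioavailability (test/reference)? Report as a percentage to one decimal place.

F_rel = (AUC_test/D_test) / (AUC_ref/D_ref)
      = (2279/250) / (1463/250)
      = 9.116 / 5.852 = 1.5578 = 155.78%

F_rel = 155.8%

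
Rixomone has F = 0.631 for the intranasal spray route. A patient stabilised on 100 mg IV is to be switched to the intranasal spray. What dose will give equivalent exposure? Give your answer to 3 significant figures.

For equal systemic exposure: F × D_ev = D_iv
D_ev = D_iv / F = 100 / 0.631 = 158.479 mg

D_intranasal = 158 mg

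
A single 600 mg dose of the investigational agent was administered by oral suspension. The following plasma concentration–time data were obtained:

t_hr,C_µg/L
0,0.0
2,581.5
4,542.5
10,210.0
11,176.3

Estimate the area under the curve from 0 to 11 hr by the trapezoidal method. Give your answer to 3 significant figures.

AUC = 4160 µg/L·hr

Trapezoidal AUC_0→11:
  [0→2]: (0.0+581.5)/2 × 2 = 581.5
  [2→4]: (581.5+542.5)/2 × 2 = 1124.0
  [4→10]: (542.5+210.0)/2 × 6 = 2257.5
  [10→11]: (210.0+176.3)/2 × 1 = 193.15
  Sum = 4156.15 µg/L·hr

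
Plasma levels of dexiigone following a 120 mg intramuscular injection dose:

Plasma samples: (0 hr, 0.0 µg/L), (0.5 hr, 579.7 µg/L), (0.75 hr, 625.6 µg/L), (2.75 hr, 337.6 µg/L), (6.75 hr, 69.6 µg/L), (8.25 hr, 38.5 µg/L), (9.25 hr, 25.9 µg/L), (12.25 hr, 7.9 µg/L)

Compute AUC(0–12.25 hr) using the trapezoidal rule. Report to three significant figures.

Trapezoidal AUC_0→12.25:
  [0→0.5]: (0.0+579.7)/2 × 0.5 = 144.925
  [0.5→0.75]: (579.7+625.6)/2 × 0.25 = 150.6625
  [0.75→2.75]: (625.6+337.6)/2 × 2 = 963.2
  [2.75→6.75]: (337.6+69.6)/2 × 4 = 814.4
  [6.75→8.25]: (69.6+38.5)/2 × 1.5 = 81.075
  [8.25→9.25]: (38.5+25.9)/2 × 1 = 32.2
  [9.25→12.25]: (25.9+7.9)/2 × 3 = 50.7
  Sum = 2237.1625 µg/L·hr

AUC = 2240 µg/L·hr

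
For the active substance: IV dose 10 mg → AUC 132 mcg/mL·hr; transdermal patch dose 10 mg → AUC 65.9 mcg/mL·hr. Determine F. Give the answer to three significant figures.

F = 0.499

F = (AUC_ev / D_ev) / (AUC_iv / D_iv)
  = (65.9/10) / (132/10)
  = 6.59 / 13.2 = 0.4992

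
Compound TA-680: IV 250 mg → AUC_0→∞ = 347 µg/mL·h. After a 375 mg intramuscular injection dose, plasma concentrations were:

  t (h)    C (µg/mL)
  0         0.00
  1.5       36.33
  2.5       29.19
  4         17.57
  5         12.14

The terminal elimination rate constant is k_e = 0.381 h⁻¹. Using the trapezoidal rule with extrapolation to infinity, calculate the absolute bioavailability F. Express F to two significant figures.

F = 0.27

Trapezoidal AUC_0→5 (intramuscular injection):
  [0→1.5]: (0.00+36.33)/2 × 1.5 = 27.2475
  [1.5→2.5]: (36.33+29.19)/2 × 1 = 32.76
  [2.5→4]: (29.19+17.57)/2 × 1.5 = 35.07
  [4→5]: (17.57+12.14)/2 × 1 = 14.855
  Sum = 109.9325 µg/mL·h
Tail: C_last/k_e = 12.14/0.381 = 31.864
AUC_0→∞ (intramuscular injection) = 109.9325 + 31.864 = 141.7965 µg/mL·h
F = (AUC_ev/D_ev)/(AUC_iv/D_iv) = (141.7965/375)/(347/250) = 0.378124/1.388 = 0.2724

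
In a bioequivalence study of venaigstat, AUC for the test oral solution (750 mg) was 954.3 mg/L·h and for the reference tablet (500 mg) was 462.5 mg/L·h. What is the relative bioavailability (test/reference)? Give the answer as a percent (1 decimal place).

F_rel = 137.6%

F_rel = (AUC_test/D_test) / (AUC_ref/D_ref)
      = (954.3/750) / (462.5/500)
      = 1.2724 / 0.925 = 1.3756 = 137.56%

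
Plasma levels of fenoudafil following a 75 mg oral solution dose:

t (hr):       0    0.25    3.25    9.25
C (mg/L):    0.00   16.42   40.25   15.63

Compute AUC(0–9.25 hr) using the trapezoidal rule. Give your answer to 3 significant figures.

Trapezoidal AUC_0→9.25:
  [0→0.25]: (0.00+16.42)/2 × 0.25 = 2.0525
  [0.25→3.25]: (16.42+40.25)/2 × 3 = 85.005
  [3.25→9.25]: (40.25+15.63)/2 × 6 = 167.64
  Sum = 254.6975 mg/L·hr

AUC = 255 mg/L·hr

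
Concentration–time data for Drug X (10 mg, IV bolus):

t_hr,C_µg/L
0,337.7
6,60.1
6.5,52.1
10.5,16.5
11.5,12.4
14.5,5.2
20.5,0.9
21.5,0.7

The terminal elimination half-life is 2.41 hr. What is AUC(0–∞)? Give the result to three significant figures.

Trapezoidal AUC_0→21.5:
  [0→6]: (337.7+60.1)/2 × 6 = 1193.4
  [6→6.5]: (60.1+52.1)/2 × 0.5 = 28.05
  [6.5→10.5]: (52.1+16.5)/2 × 4 = 137.2
  [10.5→11.5]: (16.5+12.4)/2 × 1 = 14.45
  [11.5→14.5]: (12.4+5.2)/2 × 3 = 26.4
  [14.5→20.5]: (5.2+0.9)/2 × 6 = 18.3
  [20.5→21.5]: (0.9+0.7)/2 × 1 = 0.8
  Sum = 1418.6 µg/L·hr
k_e = ln2 / t½ = 0.693147 / 2.41 = 0.2876 hr^-1
Extrapolated tail: C_last / k_e = 0.7 / 0.2876 = 2.434
AUC_0→∞ = 1418.6 + 2.434 = 1421.034 µg/L·hr

AUC = 1420 µg/L·hr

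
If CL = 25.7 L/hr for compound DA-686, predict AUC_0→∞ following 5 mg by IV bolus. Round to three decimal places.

AUC_0→∞ = Dose_iv / CL
        = 5 / 25.7 = 0.194553 mg/L·hr

AUC = 0.195 mg/L·hr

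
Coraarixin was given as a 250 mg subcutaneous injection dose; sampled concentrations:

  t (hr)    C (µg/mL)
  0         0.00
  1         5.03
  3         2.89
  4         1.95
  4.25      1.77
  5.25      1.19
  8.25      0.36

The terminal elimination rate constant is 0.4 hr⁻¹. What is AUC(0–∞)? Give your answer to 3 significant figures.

Trapezoidal AUC_0→8.25:
  [0→1]: (0.00+5.03)/2 × 1 = 2.515
  [1→3]: (5.03+2.89)/2 × 2 = 7.92
  [3→4]: (2.89+1.95)/2 × 1 = 2.42
  [4→4.25]: (1.95+1.77)/2 × 0.25 = 0.465
  [4.25→5.25]: (1.77+1.19)/2 × 1 = 1.48
  [5.25→8.25]: (1.19+0.36)/2 × 3 = 2.325
  Sum = 17.125 µg/mL·hr
Extrapolated tail: C_last / k_e = 0.36 / 0.4 = 0.900
AUC_0→∞ = 17.125 + 0.900 = 18.025 µg/mL·hr

AUC = 18.0 µg/mL·hr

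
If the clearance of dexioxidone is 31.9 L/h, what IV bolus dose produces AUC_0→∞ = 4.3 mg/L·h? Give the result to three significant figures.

Dose = 137 mg

Dose_iv = CL × AUC_0→∞
     = 31.9 × 4.3 = 137.17 mg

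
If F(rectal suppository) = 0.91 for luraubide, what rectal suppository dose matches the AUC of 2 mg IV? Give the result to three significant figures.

For equal systemic exposure: F × D_ev = D_iv
D_ev = D_iv / F = 2 / 0.91 = 2.1978 mg

D_rectal = 2.20 mg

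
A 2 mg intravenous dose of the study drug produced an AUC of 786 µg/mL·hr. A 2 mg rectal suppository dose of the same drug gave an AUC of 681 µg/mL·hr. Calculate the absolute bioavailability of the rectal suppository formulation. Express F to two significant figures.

F = 0.87

F = (AUC_ev / D_ev) / (AUC_iv / D_iv)
  = (681/2) / (786/2)
  = 340.5 / 393 = 0.8664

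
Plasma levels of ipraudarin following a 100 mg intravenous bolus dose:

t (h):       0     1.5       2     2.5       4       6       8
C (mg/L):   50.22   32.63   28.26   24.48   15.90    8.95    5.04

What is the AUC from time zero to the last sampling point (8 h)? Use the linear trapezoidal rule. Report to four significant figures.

AUC = 159.7 mg/L·h

Trapezoidal AUC_0→8:
  [0→1.5]: (50.22+32.63)/2 × 1.5 = 62.1375
  [1.5→2]: (32.63+28.26)/2 × 0.5 = 15.2225
  [2→2.5]: (28.26+24.48)/2 × 0.5 = 13.185
  [2.5→4]: (24.48+15.90)/2 × 1.5 = 30.285
  [4→6]: (15.90+8.95)/2 × 2 = 24.85
  [6→8]: (8.95+5.04)/2 × 2 = 13.99
  Sum = 159.67 mg/L·h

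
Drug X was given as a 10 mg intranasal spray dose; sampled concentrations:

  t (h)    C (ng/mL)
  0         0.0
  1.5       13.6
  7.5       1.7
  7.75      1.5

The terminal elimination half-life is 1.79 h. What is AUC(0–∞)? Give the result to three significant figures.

Trapezoidal AUC_0→7.75:
  [0→1.5]: (0.0+13.6)/2 × 1.5 = 10.2
  [1.5→7.5]: (13.6+1.7)/2 × 6 = 45.9
  [7.5→7.75]: (1.7+1.5)/2 × 0.25 = 0.4
  Sum = 56.5 ng/mL·h
k_e = ln2 / t½ = 0.693147 / 1.79 = 0.3872 h^-1
Extrapolated tail: C_last / k_e = 1.5 / 0.3872 = 3.874
AUC_0→∞ = 56.5 + 3.874 = 60.374 ng/mL·h

AUC = 60.4 ng/mL·h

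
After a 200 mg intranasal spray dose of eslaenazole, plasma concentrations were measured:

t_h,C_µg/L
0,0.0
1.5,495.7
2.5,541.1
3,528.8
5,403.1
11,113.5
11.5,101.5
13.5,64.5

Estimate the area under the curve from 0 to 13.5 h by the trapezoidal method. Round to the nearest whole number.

Trapezoidal AUC_0→13.5:
  [0→1.5]: (0.0+495.7)/2 × 1.5 = 371.775
  [1.5→2.5]: (495.7+541.1)/2 × 1 = 518.4
  [2.5→3]: (541.1+528.8)/2 × 0.5 = 267.475
  [3→5]: (528.8+403.1)/2 × 2 = 931.9
  [5→11]: (403.1+113.5)/2 × 6 = 1549.8
  [11→11.5]: (113.5+101.5)/2 × 0.5 = 53.75
  [11.5→13.5]: (101.5+64.5)/2 × 2 = 166.0
  Sum = 3859.1 µg/L·h

AUC = 3859 µg/L·h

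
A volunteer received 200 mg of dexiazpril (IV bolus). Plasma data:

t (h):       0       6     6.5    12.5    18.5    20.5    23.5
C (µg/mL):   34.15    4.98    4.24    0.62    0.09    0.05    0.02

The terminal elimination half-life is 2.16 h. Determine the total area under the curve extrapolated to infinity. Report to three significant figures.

AUC = 137 µg/mL·h

Trapezoidal AUC_0→23.5:
  [0→6]: (34.15+4.98)/2 × 6 = 117.39
  [6→6.5]: (4.98+4.24)/2 × 0.5 = 2.305
  [6.5→12.5]: (4.24+0.62)/2 × 6 = 14.58
  [12.5→18.5]: (0.62+0.09)/2 × 6 = 2.13
  [18.5→20.5]: (0.09+0.05)/2 × 2 = 0.14
  [20.5→23.5]: (0.05+0.02)/2 × 3 = 0.105
  Sum = 136.65 µg/mL·h
k_e = ln2 / t½ = 0.693147 / 2.16 = 0.3209 h^-1
Extrapolated tail: C_last / k_e = 0.02 / 0.3209 = 0.062
AUC_0→∞ = 136.65 + 0.062 = 136.712 µg/mL·h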